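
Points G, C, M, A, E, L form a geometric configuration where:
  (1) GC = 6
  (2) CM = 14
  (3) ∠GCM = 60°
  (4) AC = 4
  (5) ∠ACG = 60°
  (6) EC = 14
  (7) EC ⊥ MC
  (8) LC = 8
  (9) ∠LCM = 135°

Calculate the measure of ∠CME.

Step 1: By the law of cosines on triangle MCE: ME² = 14² + 14² − 2·14·14·cos(90°) = 392, so ME = 14·√2.
Step 2: By the inverse law of cosines on triangle CME: cos(∠CME) = (14² + (14·√2)² − 14²) / (2·14·14·√2) = 392/554.37 = 0.7071, so ∠CME = 45°.

Therefore, the measure of angle ∠CME = 45°.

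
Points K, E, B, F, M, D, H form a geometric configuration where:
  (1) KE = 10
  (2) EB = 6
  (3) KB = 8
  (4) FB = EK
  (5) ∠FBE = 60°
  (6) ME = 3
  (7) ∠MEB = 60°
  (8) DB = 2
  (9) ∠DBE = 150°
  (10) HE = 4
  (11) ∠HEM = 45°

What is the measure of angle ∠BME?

Step 1: By the law of cosines on triangle MEB: MB² = 3² + 6² − 2·3·6·cos(60°) = 27, so MB = 3·√3.
Step 2: By the inverse law of cosines on triangle BME: cos(∠BME) = ((3·√3)² + 3² − 6²) / (2·3·√3·3) = 0/31.18 = 0, so ∠BME = 90°.

Therefore, the measure of angle ∠BME = 90°.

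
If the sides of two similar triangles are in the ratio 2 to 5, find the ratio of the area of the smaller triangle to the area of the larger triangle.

Area scales with the square of linear dimensions. If every length is multiplied by 2/5, then the area is multiplied by (2/5)^2 = 4/25.
The area ratio is 4:25.

4:25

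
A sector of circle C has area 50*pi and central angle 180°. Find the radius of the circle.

Sector area A = πr² × θ/360, so r² = 360A / (πθ).
r² = 360 × 50*pi / (π × 180)
r² = 100
r = 10

10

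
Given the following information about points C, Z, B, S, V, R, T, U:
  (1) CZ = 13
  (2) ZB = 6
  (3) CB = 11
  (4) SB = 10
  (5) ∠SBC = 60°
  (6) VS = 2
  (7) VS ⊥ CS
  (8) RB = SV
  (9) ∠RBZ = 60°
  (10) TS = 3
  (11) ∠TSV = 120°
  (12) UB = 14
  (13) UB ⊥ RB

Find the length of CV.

Step 1: By the law of cosines on triangle CBS: CS² = 11² + 10² − 2·11·10·cos(60°) = 111, so CS = √111.
Step 2: By the law of cosines on triangle CSV: CV² = √111² + 2² − 2·√111·2·cos(90°) = 115, so CV = √115.

Therefore, the length of CV = √115.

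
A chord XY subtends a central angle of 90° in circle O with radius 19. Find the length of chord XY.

Chord = 2(19) sin(45°) = 19*sqrt(2)

19*sqrt(2)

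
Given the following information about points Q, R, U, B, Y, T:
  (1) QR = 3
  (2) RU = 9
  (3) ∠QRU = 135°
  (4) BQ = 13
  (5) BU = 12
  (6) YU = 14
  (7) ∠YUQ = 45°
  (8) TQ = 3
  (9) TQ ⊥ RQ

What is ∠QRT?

Step 1: By the law of cosines on triangle RQT: RT² = 3² + 3² − 2·3·3·cos(90°) = 18, so RT = 3·√2.
Step 2: By the inverse law of cosines on triangle QRT: cos(∠QRT) = (3² + (3·√2)² − 3²) / (2·3·3·√2) = 18/25.46 = 0.7071, so ∠QRT = 45°.

Therefore, the measure of angle ∠QRT = 45°.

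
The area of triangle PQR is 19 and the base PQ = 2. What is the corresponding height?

Rearranging the area formula Area = (1/2) * base * height:
height = 2 * Area / base = 2 * 19 / 2 = 19.

19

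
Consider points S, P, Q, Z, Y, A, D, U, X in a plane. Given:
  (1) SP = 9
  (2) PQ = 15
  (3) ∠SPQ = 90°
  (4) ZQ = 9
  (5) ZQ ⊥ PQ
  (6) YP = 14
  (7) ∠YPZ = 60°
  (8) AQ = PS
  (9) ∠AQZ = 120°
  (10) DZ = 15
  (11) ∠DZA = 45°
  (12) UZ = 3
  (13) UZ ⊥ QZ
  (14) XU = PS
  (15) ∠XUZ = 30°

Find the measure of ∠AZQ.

From the given relations: AQ = PS = 9.
Step 1: By the law of cosines on triangle ZQA: ZA² = 9² + 9² − 2·9·9·cos(120°) = 243, so ZA = 9·√3.
Step 2: By the inverse law of cosines on triangle AZQ: cos(∠AZQ) = ((9·√3)² + 9² − 9²) / (2·9·√3·9) = 243/280.59 = 0.866, so ∠AZQ = 30°.

Therefore, the measure of angle ∠AZQ = 30°.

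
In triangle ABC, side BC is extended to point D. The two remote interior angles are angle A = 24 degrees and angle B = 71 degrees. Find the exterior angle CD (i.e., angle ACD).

The interior angle at C is 180 - 24 - 71 = 85 degrees.
The exterior angle and interior angle at C are supplementary:
Exterior angle = 180 - 85 = 95 degrees.

95 degrees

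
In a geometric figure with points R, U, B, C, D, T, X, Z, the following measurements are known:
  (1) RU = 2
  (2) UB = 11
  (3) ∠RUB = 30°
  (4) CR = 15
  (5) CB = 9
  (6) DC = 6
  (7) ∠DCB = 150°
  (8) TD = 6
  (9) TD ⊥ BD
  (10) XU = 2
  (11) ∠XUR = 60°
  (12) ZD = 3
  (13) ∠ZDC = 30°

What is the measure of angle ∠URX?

Step 1: By the law of cosines on triangle RUX: RX² = 2² + 2² − 2·2·2·cos(60°) = 4, so RX = 2.
Step 2: By the inverse law of cosines on triangle URX: cos(∠URX) = (2² + 2² − 2²) / (2·2·2) = 4/8 = 0.5, so ∠URX = 60°.

Therefore, the measure of angle ∠URX = 60°.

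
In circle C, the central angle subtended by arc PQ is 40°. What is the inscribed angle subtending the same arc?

An inscribed angle intercepts an arc from a point on the circle, while the central angle intercepts the same arc from the center.
The inscribed angle is always half the central angle: 40° / 2 = 20°.

20°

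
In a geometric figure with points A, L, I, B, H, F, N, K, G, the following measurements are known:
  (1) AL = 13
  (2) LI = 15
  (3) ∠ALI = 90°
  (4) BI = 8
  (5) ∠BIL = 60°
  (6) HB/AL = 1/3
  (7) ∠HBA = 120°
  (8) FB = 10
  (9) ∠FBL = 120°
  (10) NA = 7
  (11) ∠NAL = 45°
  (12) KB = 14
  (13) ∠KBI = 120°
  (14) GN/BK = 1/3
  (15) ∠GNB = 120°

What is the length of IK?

Step 1: By the law of cosines on triangle IBK: IK² = 8² + 14² − 2·8·14·cos(120°) = 372, so IK = 2·√93.

Therefore, the length of IK = 2·√93.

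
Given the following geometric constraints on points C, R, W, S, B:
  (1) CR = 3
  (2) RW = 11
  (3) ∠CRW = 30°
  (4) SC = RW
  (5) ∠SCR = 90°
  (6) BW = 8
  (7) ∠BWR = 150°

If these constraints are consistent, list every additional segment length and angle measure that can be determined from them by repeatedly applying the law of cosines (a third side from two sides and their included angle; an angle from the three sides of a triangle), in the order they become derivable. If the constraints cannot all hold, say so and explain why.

The constraints are consistent. Derivable facts, in order:
After 1 step:
- CW ≈ 8.53
- RB ≈ 18.37
- RS = √130
After 2 steps:
- ∠BRW = 12.58°
- ∠CRS = 74.74°
- ∠CSR = 15.26°
- ∠CWR = 10.12°
- ∠RBW = 17.42°
- ∠RCW = 139.88°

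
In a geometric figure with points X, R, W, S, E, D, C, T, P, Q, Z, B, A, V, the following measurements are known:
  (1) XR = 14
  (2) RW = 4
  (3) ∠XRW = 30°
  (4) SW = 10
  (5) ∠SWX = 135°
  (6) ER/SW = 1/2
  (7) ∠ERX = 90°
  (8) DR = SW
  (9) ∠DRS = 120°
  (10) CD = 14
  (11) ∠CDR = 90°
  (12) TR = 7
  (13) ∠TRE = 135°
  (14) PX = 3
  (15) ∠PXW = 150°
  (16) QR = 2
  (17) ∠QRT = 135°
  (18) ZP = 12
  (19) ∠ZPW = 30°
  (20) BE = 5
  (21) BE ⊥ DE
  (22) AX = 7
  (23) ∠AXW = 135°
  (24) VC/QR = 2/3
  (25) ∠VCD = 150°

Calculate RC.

From the given relations: DR = SW = 10.
Step 1: By the law of cosines on triangle RDC: RC² = 10² + 14² − 2·10·14·cos(90°) = 296, so RC = 2·√74.

Therefore, the length of RC = 2·√74.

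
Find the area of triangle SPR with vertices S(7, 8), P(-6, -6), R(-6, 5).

The Shoelace formula computes the area from vertex coordinates by summing cross products.
For vertices (7,8), (-6,-6), (-6,5):
Signed sum = 7*-6 - -6*8 + -6*5 - -6*-6 + -6*8 - 7*5
= 6 + -66 + -83 = -143
Area = (1/2)|-143| = 143/2.

143/2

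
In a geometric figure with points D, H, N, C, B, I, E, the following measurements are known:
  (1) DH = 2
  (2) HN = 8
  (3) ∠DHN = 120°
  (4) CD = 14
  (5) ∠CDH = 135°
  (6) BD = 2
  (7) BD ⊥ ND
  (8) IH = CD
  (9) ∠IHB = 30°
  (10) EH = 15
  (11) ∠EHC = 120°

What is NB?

Step 1: By the law of cosines on triangle DHN: DN² = 2² + 8² − 2·2·8·cos(120°) = 84, so DN = 2·√21.
Step 2: By the law of cosines on triangle NDB: NB² = (2·√21)² + 2² − 2·2·√21·2·cos(90°) = 88, so NB = 2·√22.

Therefore, the length of NB = 2·√22.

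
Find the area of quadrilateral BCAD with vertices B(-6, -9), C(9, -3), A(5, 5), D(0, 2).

The Shoelace formula works by pairing each vertex with the next (cycling back to the first).
For each pair, compute x_i*y_(i+1) - x_(i+1)*y_i:
  (-6*-3 - 9*-9) = 99
  (9*5 - 5*-3) = 60
  (5*2 - 0*5) = 10
  (0*-9 - -6*2) = 12
Taking half the absolute value of the total: Area = (1/2)(181) = 181/2.

181/2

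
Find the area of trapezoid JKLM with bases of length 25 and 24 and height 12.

Area of a trapezoid = (base1 + base2) * height / 2
Area = (25 + 24) * 12 / 2
Area = 49 * 12 / 2
Area = 588 / 2
Area = 294

294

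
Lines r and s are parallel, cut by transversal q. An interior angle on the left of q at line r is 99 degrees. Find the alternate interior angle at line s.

Alternate interior angles formed by parallel lines and a transversal are equal.
The given angle is 99 degrees.
The alternate interior angle = 99 degrees.

99 degrees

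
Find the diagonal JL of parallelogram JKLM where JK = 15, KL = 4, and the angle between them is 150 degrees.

Using the law of cosines:
d^2 = 15^2 + 4^2 - 2(15)(4)cos(150 degrees)
d^2 = 225 + 16 - 120*-sqrt(3)/2
d^2 = 60*sqrt(3) + 241
d = sqrt(60*sqrt(3) + 241)

sqrt(60*sqrt(3) + 241)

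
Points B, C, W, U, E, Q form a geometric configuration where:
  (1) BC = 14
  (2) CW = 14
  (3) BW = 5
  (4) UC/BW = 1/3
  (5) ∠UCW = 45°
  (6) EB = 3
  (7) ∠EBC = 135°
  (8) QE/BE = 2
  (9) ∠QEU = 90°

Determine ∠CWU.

From the given relations: UC = 1/3·BW = 1/3·5 ≈ 1.67.
Step 1: By the law of cosines on triangle WCU: WU² = 14² + 1.67² − 2·14·1.67·cos(45°) = 165.78, so WU ≈ 12.88.
Step 2: By the inverse law of cosines on triangle CWU: cos(∠CWU) = (14² + 12.88² − 1.67²) / (2·14·12.88) = 359/360.52 = 0.9958, so ∠CWU = 5.25°.

Therefore, the measure of angle ∠CWU = 5.25°.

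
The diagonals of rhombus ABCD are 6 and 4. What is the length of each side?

In a rhombus, the diagonals bisect each other perpendicularly, creating four congruent right triangles.
Each triangle has legs 3 (half of 6) and 2 (half of 4).
The hypotenuse of each right triangle is a side of the rhombus:
side = sqrt(3^2 + 2^2) = sqrt(13)

sqrt(13)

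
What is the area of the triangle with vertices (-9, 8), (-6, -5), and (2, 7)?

Using the Shoelace formula for a triangle:
Area = (1/2)|x0(y1 - y2) + x1(y2 - y0) + x2(y0 - y1)|
Area = (1/2)|-9(-5 - 7) + -6(7 - 8) + 2(8 - -5)|
Area = (1/2)|108 + 6 + 26|
Area = (1/2)|140|
Area = (1/2)(140)
Area = 70

70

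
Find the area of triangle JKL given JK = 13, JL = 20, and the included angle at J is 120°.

Area = (1/2) * JK * JL * sin(J)
Area = (1/2) * 13 * 20 * sin(120°)
Area = (1/2) * 13 * 20 * sqrt(3)/2
Area = 65*sqrt(3)

65*sqrt(3)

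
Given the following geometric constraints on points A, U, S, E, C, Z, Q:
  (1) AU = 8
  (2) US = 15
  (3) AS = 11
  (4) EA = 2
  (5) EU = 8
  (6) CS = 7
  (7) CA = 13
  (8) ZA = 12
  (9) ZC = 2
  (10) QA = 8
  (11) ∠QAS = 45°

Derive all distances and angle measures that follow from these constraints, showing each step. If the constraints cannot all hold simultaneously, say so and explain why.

The constraints are consistent.

Step 1: From SA = 11, AQ = 8, and ∠SAQ = 45°, by the law of cosines:
  SQ² = SA² + AQ² - 2·SA·AQ·cos(45°) = 121 + 64 - 124.5 = 60.55
  SQ ≈ 7.78

Step 2: From AC = 13, AS = 11, CS = 7, by the inverse law of cosines:
  cos(∠CAS) = (AC² + AS² - CS²) / (2·AC·AS)
  ∠CAS = 32.58°

Step 3: From AC = 13, AZ = 12, CZ = 2, by the inverse law of cosines:
  cos(∠CAZ) = (AC² + AZ² - CZ²) / (2·AC·AZ)
  ∠CAZ = 7.95°

Step 4: From AE = 2, AU = 8, EU = 8, by the inverse law of cosines:
  cos(∠EAU) = (AE² + AU² - EU²) / (2·AE·AU)
  ∠EAU = 82.82°

Step 5: From AS = 11, AU = 8, SU = 15, by the inverse law of cosines:
  cos(∠SAU) = (AS² + AU² - SU²) / (2·AS·AU)
  ∠SAU = 103.14°

Step 6: From UA = 8, UE = 8, AE = 2, by the inverse law of cosines:
  cos(∠AUE) = (UA² + UE² - AE²) / (2·UA·UE)
  ∠AUE = 14.36°

Step 7: From UA = 8, US = 15, AS = 11, by the inverse law of cosines:
  cos(∠AUS) = (UA² + US² - AS²) / (2·UA·US)
  ∠AUS = 45.57°

Step 8: From SA = 11, SC = 7, AC = 13, by the inverse law of cosines:
  cos(∠ASC) = (SA² + SC² - AC²) / (2·SA·SC)
  ∠ASC = 89.63°

Step 9: From SA = 11, SU = 15, AU = 8, by the inverse law of cosines:
  cos(∠ASU) = (SA² + SU² - AU²) / (2·SA·SU)
  ∠ASU = 31.29°

Step 10: From EA = 2, EU = 8, AU = 8, by the inverse law of cosines:
  cos(∠AEU) = (EA² + EU² - AU²) / (2·EA·EU)
  ∠AEU = 82.82°

Step 11: From CA = 13, CS = 7, AS = 11, by the inverse law of cosines:
  cos(∠ACS) = (CA² + CS² - AS²) / (2·CA·CS)
  ∠ACS = 57.79°

Step 12: From CA = 13, CZ = 2, AZ = 12, by the inverse law of cosines:
  cos(∠ACZ) = (CA² + CZ² - AZ²) / (2·CA·CZ)
  ∠ACZ = 56.1°

Step 13: From ZA = 12, ZC = 2, AC = 13, by the inverse law of cosines:
  cos(∠AZC) = (ZA² + ZC² - AC²) / (2·ZA·ZC)
  ∠AZC = 115.94°

Step 14: From SA = 11, SQ = 7.78, AQ = 8, by the inverse law of cosines:
  cos(∠ASQ) = (SA² + SQ² - AQ²) / (2·SA·SQ)
  ∠ASQ = 46.63°

Step 15: From QA = 8, QS = 7.78, AS = 11, by the inverse law of cosines:
  cos(∠AQS) = (QA² + QS² - AS²) / (2·QA·QS)
  ∠AQS = 88.37°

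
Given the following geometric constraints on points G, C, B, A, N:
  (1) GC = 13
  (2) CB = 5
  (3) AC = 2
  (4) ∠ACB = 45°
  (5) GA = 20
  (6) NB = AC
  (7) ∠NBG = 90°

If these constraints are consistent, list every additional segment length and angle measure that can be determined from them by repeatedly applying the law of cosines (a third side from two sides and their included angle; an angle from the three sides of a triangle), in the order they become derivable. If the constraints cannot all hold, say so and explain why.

These constraints are not satisfiable: by the triangle inequality in triangle CGA, (1) GC = 13 and (3) AC = 2 force GA ≤ 13 + 2 = 15, but (5) says GA = 20. No planar figure meets all of them, so nothing further can be derived.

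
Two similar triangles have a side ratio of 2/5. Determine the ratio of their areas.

Area scales with the square of linear dimensions. If every length is multiplied by 2/5, then the area is multiplied by (2/5)^2 = 4/25.
The area ratio is 4:25.

4:25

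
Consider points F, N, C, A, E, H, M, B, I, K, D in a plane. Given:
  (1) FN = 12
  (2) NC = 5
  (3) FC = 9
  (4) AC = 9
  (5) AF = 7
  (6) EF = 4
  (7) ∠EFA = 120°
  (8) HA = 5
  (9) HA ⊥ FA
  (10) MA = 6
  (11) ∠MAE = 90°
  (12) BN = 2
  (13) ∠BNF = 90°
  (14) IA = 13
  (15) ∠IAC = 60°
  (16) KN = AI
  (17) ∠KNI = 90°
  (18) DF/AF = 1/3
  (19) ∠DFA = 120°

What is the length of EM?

Step 1: By the law of cosines on triangle EFA: EA² = 4² + 7² − 2·4·7·cos(120°) = 93, so EA = √93.
Step 2: By the law of cosines on triangle EAM: EM² = √93² + 6² − 2·√93·6·cos(90°) = 129, so EM = √129.

Therefore, the length of EM = √129.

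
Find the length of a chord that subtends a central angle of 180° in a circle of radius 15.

Chord length = 2r sin(θ/2)
= 2 × 15 × sin(180°/2)
= 2 × 15 × sin(90°)
= 30

30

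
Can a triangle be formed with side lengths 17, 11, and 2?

Check the triangle inequality: 11 + 2 = 13 ≤ 17.
Since the sum of two sides does not exceed the third, no triangle can be formed.

No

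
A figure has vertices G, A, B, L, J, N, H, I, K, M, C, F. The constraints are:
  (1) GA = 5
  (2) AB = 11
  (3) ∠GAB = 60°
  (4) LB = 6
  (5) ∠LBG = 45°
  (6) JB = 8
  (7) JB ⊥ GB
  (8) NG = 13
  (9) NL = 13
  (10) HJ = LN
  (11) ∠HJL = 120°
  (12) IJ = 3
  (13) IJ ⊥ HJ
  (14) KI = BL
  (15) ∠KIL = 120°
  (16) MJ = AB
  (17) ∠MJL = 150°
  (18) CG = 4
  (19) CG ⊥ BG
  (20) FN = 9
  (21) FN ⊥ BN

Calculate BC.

Step 1: By the law of cosines on triangle BAG: BG² = 11² + 5² − 2·11·5·cos(60°) = 91, so BG = √91.
Step 2: By the law of cosines on triangle BGC: BC² = √91² + 4² − 2·√91·4·cos(90°) = 107, so BC = √107.

Therefore, the length of BC = √107.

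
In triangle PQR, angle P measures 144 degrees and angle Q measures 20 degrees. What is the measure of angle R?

angle R = 180 - 144 - 20 = 16 degrees.

16 degrees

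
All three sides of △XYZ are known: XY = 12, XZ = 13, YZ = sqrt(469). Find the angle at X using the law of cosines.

cos(X) = (12² + 13² - (sqrt(469))²) / (2 × 12 × 13) = -1/2, so X = arccos(-1/2) = 120°.

120°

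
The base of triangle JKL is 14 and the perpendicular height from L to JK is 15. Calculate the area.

Area = (1/2)(14)(15) = 105

105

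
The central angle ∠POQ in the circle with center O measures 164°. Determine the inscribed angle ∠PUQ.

By the inscribed angle theorem, the inscribed angle is half the central angle.
Inscribed angle = 164° / 2 = 82°

82°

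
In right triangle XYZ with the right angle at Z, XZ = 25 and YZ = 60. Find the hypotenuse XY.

XY = sqrt(25^2 + 60^2) = sqrt(4225) = 65

65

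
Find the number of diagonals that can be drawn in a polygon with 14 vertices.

Each of the 14 vertices connects to 11 non-adjacent vertices via diagonals.
Total connections = 14 × 11 = 154, but each diagonal is counted twice.
Number of diagonals = 154 / 2 = 77.

77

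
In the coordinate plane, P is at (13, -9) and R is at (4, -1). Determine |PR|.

d = sqrt((-9)^2 + (8)^2) = sqrt(145)

sqrt(145)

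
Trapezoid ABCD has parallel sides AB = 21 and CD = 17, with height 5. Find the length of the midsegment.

midsegment = (21 + 17) / 2 = 38 / 2 = 19

19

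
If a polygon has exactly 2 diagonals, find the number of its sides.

Using d = n(n - 3)/2, we solve 2 = n(n - 3)/2.
So n(n - 3) = 4.
Testing n = 4: 4 * 1 = 4 = 4. Correct.
The polygon has 4 sides.

4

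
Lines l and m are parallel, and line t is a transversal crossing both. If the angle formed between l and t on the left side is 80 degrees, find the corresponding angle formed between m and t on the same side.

Corresponding angles are equal: 80 degrees.

80 degrees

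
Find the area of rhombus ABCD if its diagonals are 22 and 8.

Area = (22 * 8) / 2 = 176 / 2 = 88

88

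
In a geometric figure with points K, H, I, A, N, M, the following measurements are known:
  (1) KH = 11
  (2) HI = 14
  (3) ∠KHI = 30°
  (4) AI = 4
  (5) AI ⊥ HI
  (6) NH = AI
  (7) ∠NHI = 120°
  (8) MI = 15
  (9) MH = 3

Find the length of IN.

From the given relations: NH = AI = 4.
Step 1: By the law of cosines on triangle IHN: IN² = 14² + 4² − 2·14·4·cos(120°) = 268, so IN = 2·√67.

Therefore, the length of IN = 2·√67.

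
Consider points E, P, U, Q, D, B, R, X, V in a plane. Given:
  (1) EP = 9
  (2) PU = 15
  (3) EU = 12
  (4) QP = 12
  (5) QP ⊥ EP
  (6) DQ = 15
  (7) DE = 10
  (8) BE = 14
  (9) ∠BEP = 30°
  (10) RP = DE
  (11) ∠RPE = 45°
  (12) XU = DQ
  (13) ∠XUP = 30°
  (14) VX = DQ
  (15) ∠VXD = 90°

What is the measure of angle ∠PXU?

From the given relations: XU = DQ = 15.
Step 1: By the law of cosines on triangle XUP: XP² = 15² + 15² − 2·15·15·cos(30°) = 60.29, so XP ≈ 7.76.
Step 2: By the inverse law of cosines on triangle PXU: cos(∠PXU) = (7.76² + 15² − 15²) / (2·7.76·15) = 60.29/232.94 = 0.2588, so ∠PXU = 75°.

Therefore, the measure of angle ∠PXU = 75°.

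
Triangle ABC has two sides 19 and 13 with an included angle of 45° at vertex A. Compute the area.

When two sides and the included angle are known, the area formula is (1/2)ab sin(C).
The height from one side to the opposite vertex is 13 sin(45°) = 13*sqrt(2)/2.
Area = (1/2) * 19 * 13*sqrt(2)/2 = 247*sqrt(2)/4.

247*sqrt(2)/4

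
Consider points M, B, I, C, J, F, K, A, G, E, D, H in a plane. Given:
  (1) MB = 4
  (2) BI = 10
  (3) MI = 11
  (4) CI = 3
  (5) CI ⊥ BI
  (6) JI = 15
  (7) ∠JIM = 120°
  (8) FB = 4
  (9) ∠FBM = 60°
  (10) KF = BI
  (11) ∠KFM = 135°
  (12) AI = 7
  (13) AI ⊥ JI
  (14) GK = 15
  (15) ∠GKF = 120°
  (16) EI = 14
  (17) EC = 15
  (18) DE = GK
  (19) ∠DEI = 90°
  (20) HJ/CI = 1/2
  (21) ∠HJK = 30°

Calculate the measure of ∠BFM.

Step 1: By the law of cosines on triangle FBM: FM² = 4² + 4² − 2·4·4·cos(60°) = 16, so FM = 4.
Step 2: By the inverse law of cosines on triangle BFM: cos(∠BFM) = (4² + 4² − 4²) / (2·4·4) = 16/32 = 0.5, so ∠BFM = 60°.

Therefore, the measure of angle ∠BFM = 60°.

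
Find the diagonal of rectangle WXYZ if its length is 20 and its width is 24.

A rectangle's diagonal splits it into two right triangles, with the diagonal as the hypotenuse.
By the Pythagorean theorem, d^2 = 20^2 + 24^2 = 976.
Therefore d = sqrt(976) = 4*sqrt(61).

4*sqrt(61)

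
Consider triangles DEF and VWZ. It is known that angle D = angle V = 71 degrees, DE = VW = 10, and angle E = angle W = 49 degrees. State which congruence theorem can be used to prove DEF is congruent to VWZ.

The given information matches ASA: Two pairs of corresponding angles and the included side are equal (Angle-Side-Angle).

ASA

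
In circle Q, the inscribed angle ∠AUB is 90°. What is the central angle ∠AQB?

The inscribed angle theorem states that a central angle is always twice any inscribed angle that subtends the same arc.
Since the inscribed angle is 90°, the central angle = 2 × 90° = 180°.

180°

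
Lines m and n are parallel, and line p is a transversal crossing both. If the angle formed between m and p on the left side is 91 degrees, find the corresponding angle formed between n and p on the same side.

Corresponding angles are equal: 91 degrees.

91 degrees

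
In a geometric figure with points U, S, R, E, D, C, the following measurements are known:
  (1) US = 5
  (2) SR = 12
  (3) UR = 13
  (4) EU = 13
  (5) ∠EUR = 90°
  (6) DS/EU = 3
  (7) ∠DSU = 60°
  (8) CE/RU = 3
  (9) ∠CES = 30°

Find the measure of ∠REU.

Step 1: By the law of cosines on triangle EUR: ER² = 13² + 13² − 2·13·13·cos(90°) = 338, so ER = 13·√2.
Step 2: By the inverse law of cosines on triangle REU: cos(∠REU) = ((13·√2)² + 13² − 13²) / (2·13·√2·13) = 338/478 = 0.7071, so ∠REU = 45°.

Therefore, the measure of angle ∠REU = 45°.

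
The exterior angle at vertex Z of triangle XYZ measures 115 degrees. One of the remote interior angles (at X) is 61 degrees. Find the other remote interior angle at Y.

angle Y = 115 - 61 = 54 degrees (exterior angle theorem).

54 degrees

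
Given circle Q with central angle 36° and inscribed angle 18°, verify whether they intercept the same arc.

By the inscribed angle theorem, if both angles subtend the same arc, the inscribed angle must be half the central angle.
Half of 36° = 18°, which equals the given inscribed angle of 18°.
Therefore, yes, they correspond to the same arc.

Yes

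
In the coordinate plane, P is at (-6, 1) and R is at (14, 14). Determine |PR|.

The horizontal distance is |14 - -6| = 20 and the vertical distance is |14 - 1| = 13.
By the Pythagorean theorem, d = sqrt(20^2 + 13^2) = sqrt(569).

sqrt(569)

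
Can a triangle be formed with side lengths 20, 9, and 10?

Check the triangle inequality: 9 + 10 = 19 ≤ 20.
Since the sum of two sides does not exceed the third, no triangle can be formed.

No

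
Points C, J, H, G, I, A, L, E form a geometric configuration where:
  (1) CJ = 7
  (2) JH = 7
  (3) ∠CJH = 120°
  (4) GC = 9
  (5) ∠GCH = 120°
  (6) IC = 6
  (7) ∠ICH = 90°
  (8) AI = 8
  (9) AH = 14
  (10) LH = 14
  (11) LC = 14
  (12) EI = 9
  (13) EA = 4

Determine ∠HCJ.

Step 1: By the law of cosines on triangle CJH: CH² = 7² + 7² − 2·7·7·cos(120°) = 147, so CH = 7·√3.
Step 2: By the inverse law of cosines on triangle HCJ: cos(∠HCJ) = ((7·√3)² + 7² − 7²) / (2·7·√3·7) = 147/169.74 = 0.866, so ∠HCJ = 30°.

Therefore, the measure of angle ∠HCJ = 30°.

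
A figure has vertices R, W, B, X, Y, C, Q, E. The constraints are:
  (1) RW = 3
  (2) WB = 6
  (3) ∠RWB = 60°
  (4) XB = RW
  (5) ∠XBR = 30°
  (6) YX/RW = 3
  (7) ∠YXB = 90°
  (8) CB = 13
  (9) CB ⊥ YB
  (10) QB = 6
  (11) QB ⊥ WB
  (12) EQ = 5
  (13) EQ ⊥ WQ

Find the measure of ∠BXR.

From the given relations: XB = RW = 3.
Step 1: By the law of cosines on triangle BWR: BR² = 6² + 3² − 2·6·3·cos(60°) = 27, so BR = 3·√3.
Step 2: By the law of cosines on triangle XBR: XR² = 3² + (3·√3)² − 2·3·3·√3·cos(30°) = 9, so XR = 3.
Step 3: By the inverse law of cosines on triangle BXR: cos(∠BXR) = (3² + 3² − (3·√3)²) / (2·3·3) = -9/18 = -0.5, so ∠BXR = 120°.

Therefore, the measure of angle ∠BXR = 120°.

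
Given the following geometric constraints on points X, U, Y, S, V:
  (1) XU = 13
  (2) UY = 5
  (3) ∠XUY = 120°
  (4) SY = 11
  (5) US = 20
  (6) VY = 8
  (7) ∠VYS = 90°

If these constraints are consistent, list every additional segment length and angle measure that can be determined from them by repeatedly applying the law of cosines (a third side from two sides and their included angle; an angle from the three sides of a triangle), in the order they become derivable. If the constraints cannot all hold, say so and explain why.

These constraints are not satisfiable: by the triangle inequality in triangle YUS, (2) UY = 5 and (4) SY = 11 force US ≤ 5 + 11 = 16, but (5) says US = 20. No planar figure meets all of them, so nothing further can be derived.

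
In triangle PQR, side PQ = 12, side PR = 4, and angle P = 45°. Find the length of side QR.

Law of cosines: QR^2 = 12^2 + 4^2 - 2(12)(4)cos(45°) = 160 - 48*sqrt(2), so QR = 4*sqrt(10 - 3*sqrt(2)).

4*sqrt(10 - 3*sqrt(2))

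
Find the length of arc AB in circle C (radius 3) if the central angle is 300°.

Arc length = 2π(3)(5/6) = 5*pi

5*pi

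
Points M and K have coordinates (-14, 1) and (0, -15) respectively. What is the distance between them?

The horizontal distance is |0 - -14| = 14 and the vertical distance is |-15 - 1| = 16.
By the Pythagorean theorem, d = sqrt(14^2 + 16^2) = sqrt(452) = 2*sqrt(113).

2*sqrt(113)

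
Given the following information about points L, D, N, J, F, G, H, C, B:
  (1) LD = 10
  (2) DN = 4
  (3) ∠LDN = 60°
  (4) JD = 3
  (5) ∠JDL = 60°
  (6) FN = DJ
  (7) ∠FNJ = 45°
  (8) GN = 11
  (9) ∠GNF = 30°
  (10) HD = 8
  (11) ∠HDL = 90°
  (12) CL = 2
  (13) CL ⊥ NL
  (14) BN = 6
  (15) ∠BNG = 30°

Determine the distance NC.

Step 1: By the law of cosines on triangle LDN: LN² = 10² + 4² − 2·10·4·cos(60°) = 76, so LN = 2·√19.
Step 2: By the law of cosines on triangle NLC: NC² = (2·√19)² + 2² − 2·2·√19·2·cos(90°) = 80, so NC = 4·√5.

Therefore, the length of NC = 4·√5.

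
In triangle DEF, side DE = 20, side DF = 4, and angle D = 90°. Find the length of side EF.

Since angle D = 90°, this is a right triangle and the law of cosines reduces to the Pythagorean theorem.
EF^2 = 20^2 + 4^2 = 416
EF = 4*sqrt(26)

4*sqrt(26)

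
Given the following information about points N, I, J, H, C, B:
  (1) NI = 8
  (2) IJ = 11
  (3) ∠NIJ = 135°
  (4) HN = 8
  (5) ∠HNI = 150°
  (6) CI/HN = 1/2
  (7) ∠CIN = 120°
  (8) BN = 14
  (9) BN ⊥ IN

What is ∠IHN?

Step 1: By the law of cosines on triangle HNI: HI² = 8² + 8² − 2·8·8·cos(150°) = 238.85, so HI ≈ 15.45.
Step 2: By the inverse law of cosines on triangle IHN: cos(∠IHN) = (15.45² + 8² − 8²) / (2·15.45·8) = 238.85/247.28 = 0.9659, so ∠IHN = 15°.

Therefore, the measure of angle ∠IHN = 15°.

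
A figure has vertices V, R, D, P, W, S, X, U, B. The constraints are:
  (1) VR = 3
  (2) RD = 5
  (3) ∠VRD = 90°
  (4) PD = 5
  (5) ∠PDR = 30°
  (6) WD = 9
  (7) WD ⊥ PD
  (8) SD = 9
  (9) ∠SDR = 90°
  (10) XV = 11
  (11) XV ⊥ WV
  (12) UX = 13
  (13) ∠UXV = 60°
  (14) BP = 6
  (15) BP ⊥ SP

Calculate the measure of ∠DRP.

Step 1: By the law of cosines on triangle RDP: RP² = 5² + 5² − 2·5·5·cos(30°) = 6.7, so RP ≈ 2.59.
Step 2: By the inverse law of cosines on triangle DRP: cos(∠DRP) = (5² + 2.59² − 5²) / (2·5·2.59) = 6.7/25.88 = 0.2588, so ∠DRP = 75°.

Therefore, the measure of angle ∠DRP = 75°.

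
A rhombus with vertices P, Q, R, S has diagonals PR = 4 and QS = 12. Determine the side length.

In a rhombus, the diagonals bisect each other perpendicularly, creating four congruent right triangles.
Each triangle has legs 2 (half of 4) and 6 (half of 12).
The hypotenuse of each right triangle is a side of the rhombus:
side = sqrt(2^2 + 6^2) = sqrt(40) = 2*sqrt(10)

2*sqrt(10)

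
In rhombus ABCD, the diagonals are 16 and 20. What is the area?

The diagonals of a rhombus divide it into four right triangles.
Each triangle has legs 16/ 2 = 8 and 20/2 = 10, so each has area (1/2)*8*10 = 40.
Four such triangles give total area = (d1 * d2) / 2 = 160.

160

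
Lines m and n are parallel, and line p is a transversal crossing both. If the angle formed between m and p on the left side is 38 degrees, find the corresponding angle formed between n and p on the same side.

Corresponding angles are equal: 38 degrees.

38 degrees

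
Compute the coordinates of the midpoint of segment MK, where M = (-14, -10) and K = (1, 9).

The midpoint is the average of the coordinates:
x: (-14 + 1)/2 = -13/2
y: (-10 + 9)/2 = -1/2
Midpoint = (-13/2, -1/2)

(-13/2, -1/2)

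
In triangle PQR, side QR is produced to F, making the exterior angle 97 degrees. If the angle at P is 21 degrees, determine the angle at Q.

The exterior angle theorem states that an exterior angle equals the sum of the two non-adjacent interior angles.
So 97 = 21 + angle Q, which gives angle Q = 97 - 21 = 76 degrees.

76 degrees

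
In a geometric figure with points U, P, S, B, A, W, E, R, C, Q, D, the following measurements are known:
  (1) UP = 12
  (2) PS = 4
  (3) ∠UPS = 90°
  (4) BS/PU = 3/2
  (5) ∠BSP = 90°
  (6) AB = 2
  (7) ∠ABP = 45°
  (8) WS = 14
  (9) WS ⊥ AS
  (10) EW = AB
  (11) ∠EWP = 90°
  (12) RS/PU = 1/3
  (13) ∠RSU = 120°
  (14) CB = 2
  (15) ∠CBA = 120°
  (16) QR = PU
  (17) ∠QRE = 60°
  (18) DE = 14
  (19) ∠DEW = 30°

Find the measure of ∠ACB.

Step 1: By the law of cosines on triangle CBA: CA² = 2² + 2² − 2·2·2·cos(120°) = 12, so CA = 2·√3.
Step 2: By the inverse law of cosines on triangle ACB: cos(∠ACB) = ((2·√3)² + 2² − 2²) / (2·2·√3·2) = 12/13.86 = 0.866, so ∠ACB = 30°.

Therefore, the measure of angle ∠ACB = 30°.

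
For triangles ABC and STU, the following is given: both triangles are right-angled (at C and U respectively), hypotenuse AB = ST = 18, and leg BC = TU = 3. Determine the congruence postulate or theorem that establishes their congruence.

The given information matches HL: The hypotenuse and one leg of two right triangles are equal (Hypotenuse-Leg).

HL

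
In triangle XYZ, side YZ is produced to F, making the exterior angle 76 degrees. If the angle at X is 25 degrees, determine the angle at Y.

angle Y = 76 - 25 = 51 degrees (exterior angle theorem).

51 degrees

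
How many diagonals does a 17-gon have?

Each of the 17 vertices connects to 14 non-adjacent vertices via diagonals.
Total connections = 17 × 14 = 238, but each diagonal is counted twice.
Number of diagonals = 238 / 2 = 119.

119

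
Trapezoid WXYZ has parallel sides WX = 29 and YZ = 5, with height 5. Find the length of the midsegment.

The midsegment (median) of a trapezoid connects the midpoints of the non-parallel sides.
Its length is the average of the two bases: (29 + 5) / 2 = 17.

17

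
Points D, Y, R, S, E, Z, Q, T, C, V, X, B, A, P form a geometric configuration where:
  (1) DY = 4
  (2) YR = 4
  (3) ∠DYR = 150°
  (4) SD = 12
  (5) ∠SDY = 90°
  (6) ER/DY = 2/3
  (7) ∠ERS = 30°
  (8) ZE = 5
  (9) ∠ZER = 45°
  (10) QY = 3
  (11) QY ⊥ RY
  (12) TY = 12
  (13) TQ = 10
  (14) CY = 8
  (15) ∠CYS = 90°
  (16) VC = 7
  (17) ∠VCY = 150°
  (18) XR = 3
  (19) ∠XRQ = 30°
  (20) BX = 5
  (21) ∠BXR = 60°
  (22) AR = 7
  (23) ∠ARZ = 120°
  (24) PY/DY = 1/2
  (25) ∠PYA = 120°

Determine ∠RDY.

Step 1: By the law of cosines on triangle DYR: DR² = 4² + 4² − 2·4·4·cos(150°) = 59.71, so DR ≈ 7.73.
Step 2: By the inverse law of cosines on triangle RDY: cos(∠RDY) = (7.73² + 4² − 4²) / (2·7.73·4) = 59.71/61.82 = 0.9659, so ∠RDY = 15°.

Therefore, the measure of angle ∠RDY = 15°.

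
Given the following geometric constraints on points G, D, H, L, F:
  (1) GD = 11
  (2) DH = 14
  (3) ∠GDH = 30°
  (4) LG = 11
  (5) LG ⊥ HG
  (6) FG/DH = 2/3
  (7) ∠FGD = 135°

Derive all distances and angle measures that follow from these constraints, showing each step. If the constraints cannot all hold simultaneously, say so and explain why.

The constraints are consistent.

From the given relations:
  FG = 2/3·DH = 2/3·14 ≈ 9.33

Step 1: From GD = 11, DH = 14, and ∠GDH = 30°, by the law of cosines:
  GH² = GD² + DH² - 2·GD·DH·cos(30°) = 121 + 196 - 266.7 = 50.26
  GH ≈ 7.09

Step 2: From DG = 11, GF = 9.33, and ∠DGF = 135°, by the law of cosines:
  DF² = DG² + GF² - 2·DG·GF·cos(135°) = 121 + 87.11 + 145.2 = 353.3
  DF ≈ 18.8

Step 3: From HG = 7.09, GL = 11, and ∠HGL = 90°, by the law of cosines:
  HL² = HG² + GL² - 2·HG·GL·cos(90°) = 50.26 + 121 - 0 = 171.3
  HL ≈ 13.09

Step 4: From GD = 11, GH = 7.09, DH = 14, by the inverse law of cosines:
  cos(∠DGH) = (GD² + GH² - DH²) / (2·GD·GH)
  ∠DGH = 99.13°

Step 5: From DF = 18.8, DG = 11, FG = 9.33, by the inverse law of cosines:
  cos(∠FDG) = (DF² + DG² - FG²) / (2·DF·DG)
  ∠FDG = 20.56°

Step 6: From HD = 14, HG = 7.09, DG = 11, by the inverse law of cosines:
  cos(∠DHG) = (HD² + HG² - DG²) / (2·HD·HG)
  ∠DHG = 50.87°

Step 7: From FD = 18.8, FG = 9.33, DG = 11, by the inverse law of cosines:
  cos(∠DFG) = (FD² + FG² - DG²) / (2·FD·FG)
  ∠DFG = 24.44°

Step 8: From HG = 7.09, HL = 13.09, GL = 11, by the inverse law of cosines:
  cos(∠GHL) = (HG² + HL² - GL²) / (2·HG·HL)
  ∠GHL = 57.2°

Step 9: From LG = 11, LH = 13.09, GH = 7.09, by the inverse law of cosines:
  cos(∠GLH) = (LG² + LH² - GH²) / (2·LG·LH)
  ∠GLH = 32.8°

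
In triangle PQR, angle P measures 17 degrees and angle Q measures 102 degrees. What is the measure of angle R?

angle R = 180 - 17 - 102 = 61 degrees.

61 degrees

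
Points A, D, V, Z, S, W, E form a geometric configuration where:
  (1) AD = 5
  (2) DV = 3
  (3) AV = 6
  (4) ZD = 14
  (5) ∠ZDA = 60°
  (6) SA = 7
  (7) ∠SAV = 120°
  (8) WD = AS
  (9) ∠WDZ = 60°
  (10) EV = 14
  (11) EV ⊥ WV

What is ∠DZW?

From the given relations: WD = AS = 7.
Step 1: By the law of cosines on triangle ZDW: ZW² = 14² + 7² − 2·14·7·cos(60°) = 147, so ZW = 7·√3.
Step 2: By the inverse law of cosines on triangle DZW: cos(∠DZW) = (14² + (7·√3)² − 7²) / (2·14·7·√3) = 294/339.48 = 0.866, so ∠DZW = 30°.

Therefore, the measure of angle ∠DZW = 30°.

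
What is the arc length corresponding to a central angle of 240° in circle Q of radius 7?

The full circumference is 2πr = 2π(7) = 14*pi.
The arc spans 240° out of 360°, which is a fraction of 2/3.
Arc length = 14*pi × 2/3 = 28*pi/3.

28*pi/3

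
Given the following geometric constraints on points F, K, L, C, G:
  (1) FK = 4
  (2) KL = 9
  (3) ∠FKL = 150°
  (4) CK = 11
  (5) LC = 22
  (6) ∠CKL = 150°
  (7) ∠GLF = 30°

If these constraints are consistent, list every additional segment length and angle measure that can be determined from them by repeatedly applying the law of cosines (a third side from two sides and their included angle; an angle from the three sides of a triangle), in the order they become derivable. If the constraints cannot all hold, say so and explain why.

These constraints are not satisfiable: by the triangle inequality in triangle KLC, (2) KL = 9 and (4) CK = 11 force LC ≤ 9 + 11 = 20, but (5) says LC = 22. No planar figure meets all of them, so nothing further can be derived.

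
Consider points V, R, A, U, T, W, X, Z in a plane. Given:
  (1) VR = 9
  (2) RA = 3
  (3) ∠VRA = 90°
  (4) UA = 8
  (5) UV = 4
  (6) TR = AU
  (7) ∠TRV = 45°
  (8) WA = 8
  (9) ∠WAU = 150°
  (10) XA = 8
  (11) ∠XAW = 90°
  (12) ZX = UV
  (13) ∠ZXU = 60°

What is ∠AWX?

Step 1: By the law of cosines on triangle WAX: WX² = 8² + 8² − 2·8·8·cos(90°) = 128, so WX = 8·√2.
Step 2: By the inverse law of cosines on triangle AWX: cos(∠AWX) = (8² + (8·√2)² − 8²) / (2·8·8·√2) = 128/181.02 = 0.7071, so ∠AWX = 45°.

Therefore, the measure of angle ∠AWX = 45°.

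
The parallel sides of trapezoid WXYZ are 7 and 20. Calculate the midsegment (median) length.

The midsegment of a trapezoid = (base1 + base2) / 2
midsegment = (7 + 20) / 2
midsegment = 27 / 2
midsegment = 27/2

27/2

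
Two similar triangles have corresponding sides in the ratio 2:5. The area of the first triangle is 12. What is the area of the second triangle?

For similar figures, the area ratio equals the square of the side ratio.
Side ratio (the first triangle to the second triangle) = 2:5, so area ratio = 2^2:5^2 = 4:25.
If the area of the first triangle is 12, then the area of the second triangle = 12 * (25/4) = 75.

75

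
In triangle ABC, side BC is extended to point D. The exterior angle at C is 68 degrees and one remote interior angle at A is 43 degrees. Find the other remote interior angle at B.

angle B = 68 - 43 = 25 degrees (exterior angle theorem).

25 degrees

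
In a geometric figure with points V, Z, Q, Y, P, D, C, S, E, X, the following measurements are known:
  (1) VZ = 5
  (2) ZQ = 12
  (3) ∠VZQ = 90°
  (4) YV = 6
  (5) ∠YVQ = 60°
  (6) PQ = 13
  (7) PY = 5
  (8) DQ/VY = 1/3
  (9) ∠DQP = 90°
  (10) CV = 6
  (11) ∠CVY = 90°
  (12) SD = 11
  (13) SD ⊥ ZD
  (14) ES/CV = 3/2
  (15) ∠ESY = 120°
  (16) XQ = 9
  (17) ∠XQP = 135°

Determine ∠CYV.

Step 1: By the law of cosines on triangle YVC: YC² = 6² + 6² − 2·6·6·cos(90°) = 72, so YC = 6·√2.
Step 2: By the inverse law of cosines on triangle CYV: cos(∠CYV) = ((6·√2)² + 6² − 6²) / (2·6·√2·6) = 72/101.82 = 0.7071, so ∠CYV = 45°.

Therefore, the measure of angle ∠CYV = 45°.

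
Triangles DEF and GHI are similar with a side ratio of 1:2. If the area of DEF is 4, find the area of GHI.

The ratio of areas of similar triangles = (side ratio)^2.
Side ratio = 1:2, so area ratio = 1:4.
Area of GHI / Area of DEF = 4/1
Area of GHI = 4 * 4/1 = 16

16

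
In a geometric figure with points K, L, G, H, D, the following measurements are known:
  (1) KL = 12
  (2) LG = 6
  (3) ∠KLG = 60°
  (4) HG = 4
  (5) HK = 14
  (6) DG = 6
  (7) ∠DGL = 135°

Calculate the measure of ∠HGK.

Step 1: By the law of cosines on triangle GLK: GK² = 6² + 12² − 2·6·12·cos(60°) = 108, so GK = 6·√3.
Step 2: By the inverse law of cosines on triangle HGK: cos(∠HGK) = (4² + (6·√3)² − 14²) / (2·4·6·√3) = -72/83.14 = -0.866, so ∠HGK = 150°.

Therefore, the measure of angle ∠HGK = 150°.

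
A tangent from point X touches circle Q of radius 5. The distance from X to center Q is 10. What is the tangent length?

The tangent, radius, and line from the external point to the center form a right triangle.
The right angle is where the tangent meets the radius.
By the Pythagorean theorem: tangent² + 5² = 10²
tangent² = 100 - 25 = 75
tangent = 5*sqrt(3)

5*sqrt(3)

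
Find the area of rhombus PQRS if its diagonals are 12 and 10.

Area = (12 * 10) / 2 = 120 / 2 = 60

60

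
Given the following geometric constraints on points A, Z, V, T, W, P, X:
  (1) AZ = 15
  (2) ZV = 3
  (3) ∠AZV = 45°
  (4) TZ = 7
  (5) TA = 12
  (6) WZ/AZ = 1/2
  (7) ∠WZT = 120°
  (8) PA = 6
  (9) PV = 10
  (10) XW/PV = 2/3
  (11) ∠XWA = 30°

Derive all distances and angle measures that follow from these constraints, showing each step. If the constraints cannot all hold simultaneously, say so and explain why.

The constraints are consistent.

From the given relations:
  WZ = 1/2·AZ = 1/2·15 ≈ 7.5
  XW = 2/3·PV = 2/3·10 ≈ 6.67

Step 1: From AZ = 15, ZV = 3, and ∠AZV = 45°, by the law of cosines:
  AV² = AZ² + ZV² - 2·AZ·ZV·cos(45°) = 225 + 9 - 63.64 = 170.4
  AV ≈ 13.05

Step 2: From TZ = 7, ZW = 7.5, and ∠TZW = 120°, by the law of cosines:
  TW² = TZ² + ZW² - 2·TZ·ZW·cos(120°) = 49 + 56.25 + 52.5 = 157.7
  TW ≈ 12.56

Step 3: From AT = 12, AZ = 15, TZ = 7, by the inverse law of cosines:
  cos(∠TAZ) = (AT² + AZ² - TZ²) / (2·AT·AZ)
  ∠TAZ = 27.27°

Step 4: From ZA = 15, ZT = 7, AT = 12, by the inverse law of cosines:
  cos(∠AZT) = (ZA² + ZT² - AT²) / (2·ZA·ZT)
  ∠AZT = 51.75°

Step 5: From TA = 12, TZ = 7, AZ = 15, by the inverse law of cosines:
  cos(∠ATZ) = (TA² + TZ² - AZ²) / (2·TA·TZ)
  ∠ATZ = 100.98°

Step 6: From AP = 6, AV = 13.05, PV = 10, by the inverse law of cosines:
  cos(∠PAV) = (AP² + AV² - PV²) / (2·AP·AV)
  ∠PAV = 47.23°

Step 7: From AV = 13.05, AZ = 15, VZ = 3, by the inverse law of cosines:
  cos(∠VAZ) = (AV² + AZ² - VZ²) / (2·AV·AZ)
  ∠VAZ = 9.35°

Step 8: From VA = 13.05, VP = 10, AP = 6, by the inverse law of cosines:
  cos(∠AVP) = (VA² + VP² - AP²) / (2·VA·VP)
  ∠AVP = 26.13°

Step 9: From VA = 13.05, VZ = 3, AZ = 15, by the inverse law of cosines:
  cos(∠AVZ) = (VA² + VZ² - AZ²) / (2·VA·VZ)
  ∠AVZ = 125.65°

Step 10: From TW = 12.56, TZ = 7, WZ = 7.5, by the inverse law of cosines:
  cos(∠WTZ) = (TW² + TZ² - WZ²) / (2·TW·TZ)
  ∠WTZ = 31.14°

Step 11: From WT = 12.56, WZ = 7.5, TZ = 7, by the inverse law of cosines:
  cos(∠TWZ) = (WT² + WZ² - TZ²) / (2·WT·WZ)
  ∠TWZ = 28.86°

Step 12: From PA = 6, PV = 10, AV = 13.05, by the inverse law of cosines:
  cos(∠APV) = (PA² + PV² - AV²) / (2·PA·PV)
  ∠APV = 106.64°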